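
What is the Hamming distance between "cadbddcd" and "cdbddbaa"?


Comparing "cadbddcd" and "cdbddbaa" position by position:
  Position 0: 'c' vs 'c' => same
  Position 1: 'a' vs 'd' => differ
  Position 2: 'd' vs 'b' => differ
  Position 3: 'b' vs 'd' => differ
  Position 4: 'd' vs 'd' => same
  Position 5: 'd' vs 'b' => differ
  Position 6: 'c' vs 'a' => differ
  Position 7: 'd' vs 'a' => differ
Total differences (Hamming distance): 6

6


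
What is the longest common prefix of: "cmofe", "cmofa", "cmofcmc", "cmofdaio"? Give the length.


Words: cmofe, cmofa, cmofcmc, cmofdaio
  Position 0: all 'c' => match
  Position 1: all 'm' => match
  Position 2: all 'o' => match
  Position 3: all 'f' => match
  Position 4: ('e', 'a', 'c', 'd') => mismatch, stop
LCP = "cmof" (length 4)

4


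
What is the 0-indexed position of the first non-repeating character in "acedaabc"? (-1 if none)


Input: acedaabc
Character frequencies:
  'a': 3
  'b': 1
  'c': 2
  'd': 1
  'e': 1
Scanning left to right for freq == 1:
  Position 0 ('a'): freq=3, skip
  Position 1 ('c'): freq=2, skip
  Position 2 ('e'): unique! => answer = 2

2


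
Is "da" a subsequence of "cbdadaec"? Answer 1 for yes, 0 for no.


Check if "da" is a subsequence of "cbdadaec"
Greedy scan:
  Position 0 ('c'): no match needed
  Position 1 ('b'): no match needed
  Position 2 ('d'): matches sub[0] = 'd'
  Position 3 ('a'): matches sub[1] = 'a'
  Position 4 ('d'): no match needed
  Position 5 ('a'): no match needed
  Position 6 ('e'): no match needed
  Position 7 ('c'): no match needed
All 2 characters matched => is a subsequence

1


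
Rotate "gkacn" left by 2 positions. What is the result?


Input: "gkacn", rotate left by 2
First 2 characters: "gk"
Remaining characters: "acn"
Concatenate remaining + first: "acn" + "gk" = "acngk"

acngk


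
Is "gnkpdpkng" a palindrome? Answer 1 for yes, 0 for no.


Input: gnkpdpkng
Reversed: gnkpdpkng
  Compare pos 0 ('g') with pos 8 ('g'): match
  Compare pos 1 ('n') with pos 7 ('n'): match
  Compare pos 2 ('k') with pos 6 ('k'): match
  Compare pos 3 ('p') with pos 5 ('p'): match
Result: palindrome

1


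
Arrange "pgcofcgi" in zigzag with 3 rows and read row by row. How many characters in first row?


Zigzag "pgcofcgi" into 3 rows:
Placing characters:
  'p' => row 0
  'g' => row 1
  'c' => row 2
  'o' => row 1
  'f' => row 0
  'c' => row 1
  'g' => row 2
  'i' => row 1
Rows:
  Row 0: "pf"
  Row 1: "goci"
  Row 2: "cg"
First row length: 2

2


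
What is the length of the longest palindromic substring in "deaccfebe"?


Input: "deaccfebe"
Checking substrings for palindromes:
  [6:9] "ebe" (len 3) => palindrome
  [3:5] "cc" (len 2) => palindrome
Longest palindromic substring: "ebe" with length 3

3


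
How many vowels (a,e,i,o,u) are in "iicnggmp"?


Input: iicnggmp
Checking each character:
  'i' at position 0: vowel (running total: 1)
  'i' at position 1: vowel (running total: 2)
  'c' at position 2: consonant
  'n' at position 3: consonant
  'g' at position 4: consonant
  'g' at position 5: consonant
  'm' at position 6: consonant
  'p' at position 7: consonant
Total vowels: 2

2


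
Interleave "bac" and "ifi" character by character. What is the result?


Interleaving "bac" and "ifi":
  Position 0: 'b' from first, 'i' from second => "bi"
  Position 1: 'a' from first, 'f' from second => "af"
  Position 2: 'c' from first, 'i' from second => "ci"
Result: biafci

biafci


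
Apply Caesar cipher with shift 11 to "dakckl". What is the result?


Caesar cipher: shift "dakckl" by 11
  'd' (pos 3) + 11 = pos 14 = 'o'
  'a' (pos 0) + 11 = pos 11 = 'l'
  'k' (pos 10) + 11 = pos 21 = 'v'
  'c' (pos 2) + 11 = pos 13 = 'n'
  'k' (pos 10) + 11 = pos 21 = 'v'
  'l' (pos 11) + 11 = pos 22 = 'w'
Result: olvnvw

olvnvw


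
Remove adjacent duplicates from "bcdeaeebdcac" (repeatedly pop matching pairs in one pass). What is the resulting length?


Input: bcdeaeebdcac
Stack-based adjacent duplicate removal:
  Read 'b': push. Stack: b
  Read 'c': push. Stack: bc
  Read 'd': push. Stack: bcd
  Read 'e': push. Stack: bcde
  Read 'a': push. Stack: bcdea
  Read 'e': push. Stack: bcdeae
  Read 'e': matches stack top 'e' => pop. Stack: bcdea
  Read 'b': push. Stack: bcdeab
  Read 'd': push. Stack: bcdeabd
  Read 'c': push. Stack: bcdeabdc
  Read 'a': push. Stack: bcdeabdca
  Read 'c': push. Stack: bcdeabdcac
Final stack: "bcdeabdcac" (length 10)

10


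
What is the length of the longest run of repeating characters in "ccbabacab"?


Input: "ccbabacab"
Scanning for longest run:
  Position 1 ('c'): continues run of 'c', length=2
  Position 2 ('b'): new char, reset run to 1
  Position 3 ('a'): new char, reset run to 1
  Position 4 ('b'): new char, reset run to 1
  Position 5 ('a'): new char, reset run to 1
  Position 6 ('c'): new char, reset run to 1
  Position 7 ('a'): new char, reset run to 1
  Position 8 ('b'): new char, reset run to 1
Longest run: 'c' with length 2

2


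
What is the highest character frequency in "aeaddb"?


Input: aeaddb
Character counts:
  'a': 2
  'b': 1
  'd': 2
  'e': 1
Maximum frequency: 2

2


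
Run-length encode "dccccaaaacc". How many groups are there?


Input: dccccaaaacc
Scanning for consecutive runs:
  Group 1: 'd' x 1 (positions 0-0)
  Group 2: 'c' x 4 (positions 1-4)
  Group 3: 'a' x 4 (positions 5-8)
  Group 4: 'c' x 2 (positions 9-10)
Total groups: 4

4


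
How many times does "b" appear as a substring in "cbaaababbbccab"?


Searching for "b" in "cbaaababbbccab"
Scanning each position:
  Position 0: "c" => no
  Position 1: "b" => MATCH
  Position 2: "a" => no
  Position 3: "a" => no
  Position 4: "a" => no
  Position 5: "b" => MATCH
  Position 6: "a" => no
  Position 7: "b" => MATCH
  Position 8: "b" => MATCH
  Position 9: "b" => MATCH
  Position 10: "c" => no
  Position 11: "c" => no
  Position 12: "a" => no
  Position 13: "b" => MATCH
Total occurrences: 6

6


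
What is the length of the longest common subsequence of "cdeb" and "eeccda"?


LCS of "cdeb" and "eeccda"
DP table:
           e    e    c    c    d    a
      0    0    0    0    0    0    0
  c   0    0    0    1    1    1    1
  d   0    0    0    1    1    2    2
  e   0    1    1    1    1    2    2
  b   0    1    1    1    1    2    2
LCS length = dp[4][6] = 2

2


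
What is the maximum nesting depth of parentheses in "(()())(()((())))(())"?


Input: "(()())(()((())))(())"
Tracking depth:
  Position 0 '(': depth becomes 1
  Position 1 '(': depth becomes 2
  Position 2 ')': depth becomes 1
  Position 3 '(': depth becomes 2
  Position 4 ')': depth becomes 1
  Position 5 ')': depth becomes 0
  Position 6 '(': depth becomes 1
  Position 7 '(': depth becomes 2
  Position 8 ')': depth becomes 1
  Position 9 '(': depth becomes 2
  Position 10 '(': depth becomes 3
  Position 11 '(': depth becomes 4
  Position 12 ')': depth becomes 3
  Position 13 ')': depth becomes 2
  Position 14 ')': depth becomes 1
  Position 15 ')': depth becomes 0
  Position 16 '(': depth becomes 1
  Position 17 '(': depth becomes 2
  Position 18 ')': depth becomes 1
  Position 19 ')': depth becomes 0
Maximum depth reached: 4

4


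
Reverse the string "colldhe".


Input: colldhe
Reading characters right to left:
  Position 6: 'e'
  Position 5: 'h'
  Position 4: 'd'
  Position 3: 'l'
  Position 2: 'l'
  Position 1: 'o'
  Position 0: 'c'
Reversed: ehdlloc

ehdlloc


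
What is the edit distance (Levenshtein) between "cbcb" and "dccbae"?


Computing edit distance: "cbcb" -> "dccbae"
DP table:
           d    c    c    b    a    e
      0    1    2    3    4    5    6
  c   1    1    1    2    3    4    5
  b   2    2    2    2    2    3    4
  c   3    3    2    2    3    3    4
  b   4    4    3    3    2    3    4
Edit distance = dp[4][6] = 4

4


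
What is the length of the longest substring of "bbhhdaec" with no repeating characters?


Input: "bbhhdaec"
Sliding window (track last position of each char):
  Position 0 ('b'): window [0,0] length 1 -- new best
  Position 1 ('b'): repeat (last at 0), move window start to 1
  Position 1 ('b'): window [1,1] length 1
  Position 2 ('h'): window [1,2] length 2 -- new best
  Position 3 ('h'): repeat (last at 2), move window start to 3
  Position 3 ('h'): window [3,3] length 1
  Position 4 ('d'): window [3,4] length 2
  Position 5 ('a'): window [3,5] length 3 -- new best
  Position 6 ('e'): window [3,6] length 4 -- new best
  Position 7 ('c'): window [3,7] length 5 -- new best
Longest substring with no repeats: "hdaec" with length 5

5


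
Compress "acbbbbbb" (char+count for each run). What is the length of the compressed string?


Input: acbbbbbb
Runs:
  'a' x 1 => "a1"
  'c' x 1 => "c1"
  'b' x 6 => "b6"
Compressed: "a1c1b6"
Compressed length: 6

6


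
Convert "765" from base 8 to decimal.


Input: "765" in base 8
Positional expansion:
  Digit '7' (value 7) x 8^2 = 448
  Digit '6' (value 6) x 8^1 = 48
  Digit '5' (value 5) x 8^0 = 5
Sum = 501

501


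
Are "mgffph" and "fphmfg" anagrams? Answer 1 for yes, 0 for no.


Strings: "mgffph", "fphmfg"
Sorted first:  ffghmp
Sorted second: ffghmp
Sorted forms match => anagrams

1


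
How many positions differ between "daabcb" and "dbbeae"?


Comparing "daabcb" and "dbbeae" position by position:
  Position 0: 'd' vs 'd' => same
  Position 1: 'a' vs 'b' => DIFFER
  Position 2: 'a' vs 'b' => DIFFER
  Position 3: 'b' vs 'e' => DIFFER
  Position 4: 'c' vs 'a' => DIFFER
  Position 5: 'b' vs 'e' => DIFFER
Positions that differ: 5

5


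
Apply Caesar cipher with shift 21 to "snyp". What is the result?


Caesar cipher: shift "snyp" by 21
  's' (pos 18) + 21 = pos 13 = 'n'
  'n' (pos 13) + 21 = pos 8 = 'i'
  'y' (pos 24) + 21 = pos 19 = 't'
  'p' (pos 15) + 21 = pos 10 = 'k'
Result: nitk

nitk


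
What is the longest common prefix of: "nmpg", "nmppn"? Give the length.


Words: nmpg, nmppn
  Position 0: all 'n' => match
  Position 1: all 'm' => match
  Position 2: all 'p' => match
  Position 3: ('g', 'p') => mismatch, stop
LCP = "nmp" (length 3)

3


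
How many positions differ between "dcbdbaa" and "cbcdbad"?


Comparing "dcbdbaa" and "cbcdbad" position by position:
  Position 0: 'd' vs 'c' => DIFFER
  Position 1: 'c' vs 'b' => DIFFER
  Position 2: 'b' vs 'c' => DIFFER
  Position 3: 'd' vs 'd' => same
  Position 4: 'b' vs 'b' => same
  Position 5: 'a' vs 'a' => same
  Position 6: 'a' vs 'd' => DIFFER
Positions that differ: 4

4


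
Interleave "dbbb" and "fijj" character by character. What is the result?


Interleaving "dbbb" and "fijj":
  Position 0: 'd' from first, 'f' from second => "df"
  Position 1: 'b' from first, 'i' from second => "bi"
  Position 2: 'b' from first, 'j' from second => "bj"
  Position 3: 'b' from first, 'j' from second => "bj"
Result: dfbibjbj

dfbibjbj


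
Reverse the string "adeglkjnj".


Input: adeglkjnj
Reading characters right to left:
  Position 8: 'j'
  Position 7: 'n'
  Position 6: 'j'
  Position 5: 'k'
  Position 4: 'l'
  Position 3: 'g'
  Position 2: 'e'
  Position 1: 'd'
  Position 0: 'a'
Reversed: jnjklgeda

jnjklgeda


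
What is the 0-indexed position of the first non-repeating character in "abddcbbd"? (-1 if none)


Input: abddcbbd
Character frequencies:
  'a': 1
  'b': 3
  'c': 1
  'd': 3
Scanning left to right for freq == 1:
  Position 0 ('a'): unique! => answer = 0

0


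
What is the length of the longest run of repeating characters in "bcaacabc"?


Input: "bcaacabc"
Scanning for longest run:
  Position 1 ('c'): new char, reset run to 1
  Position 2 ('a'): new char, reset run to 1
  Position 3 ('a'): continues run of 'a', length=2
  Position 4 ('c'): new char, reset run to 1
  Position 5 ('a'): new char, reset run to 1
  Position 6 ('b'): new char, reset run to 1
  Position 7 ('c'): new char, reset run to 1
Longest run: 'a' with length 2

2


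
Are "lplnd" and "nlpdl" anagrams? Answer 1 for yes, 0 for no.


Strings: "lplnd", "nlpdl"
Sorted first:  dllnp
Sorted second: dllnp
Sorted forms match => anagrams

1


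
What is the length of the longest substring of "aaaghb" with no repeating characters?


Input: "aaaghb"
Sliding window (track last position of each char):
  Position 0 ('a'): window [0,0] length 1 -- new best
  Position 1 ('a'): repeat (last at 0), move window start to 1
  Position 1 ('a'): window [1,1] length 1
  Position 2 ('a'): repeat (last at 1), move window start to 2
  Position 2 ('a'): window [2,2] length 1
  Position 3 ('g'): window [2,3] length 2 -- new best
  Position 4 ('h'): window [2,4] length 3 -- new best
  Position 5 ('b'): window [2,5] length 4 -- new best
Longest substring with no repeats: "aghb" with length 4

4


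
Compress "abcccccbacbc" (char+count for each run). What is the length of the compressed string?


Input: abcccccbacbc
Runs:
  'a' x 1 => "a1"
  'b' x 1 => "b1"
  'c' x 5 => "c5"
  'b' x 1 => "b1"
  'a' x 1 => "a1"
  'c' x 1 => "c1"
  'b' x 1 => "b1"
  'c' x 1 => "c1"
Compressed: "a1b1c5b1a1c1b1c1"
Compressed length: 16

16


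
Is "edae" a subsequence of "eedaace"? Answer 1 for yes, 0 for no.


Check if "edae" is a subsequence of "eedaace"
Greedy scan:
  Position 0 ('e'): matches sub[0] = 'e'
  Position 1 ('e'): no match needed
  Position 2 ('d'): matches sub[1] = 'd'
  Position 3 ('a'): matches sub[2] = 'a'
  Position 4 ('a'): no match needed
  Position 5 ('c'): no match needed
  Position 6 ('e'): matches sub[3] = 'e'
All 4 characters matched => is a subsequence

1


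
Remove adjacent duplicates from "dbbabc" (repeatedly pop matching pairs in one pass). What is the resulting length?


Input: dbbabc
Stack-based adjacent duplicate removal:
  Read 'd': push. Stack: d
  Read 'b': push. Stack: db
  Read 'b': matches stack top 'b' => pop. Stack: d
  Read 'a': push. Stack: da
  Read 'b': push. Stack: dab
  Read 'c': push. Stack: dabc
Final stack: "dabc" (length 4)

4


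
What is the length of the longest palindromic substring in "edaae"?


Input: "edaae"
Checking substrings for palindromes:
  [2:4] "aa" (len 2) => palindrome
Longest palindromic substring: "aa" with length 2

2


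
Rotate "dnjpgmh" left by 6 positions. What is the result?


Input: "dnjpgmh", rotate left by 6
First 6 characters: "dnjpgm"
Remaining characters: "h"
Concatenate remaining + first: "h" + "dnjpgm" = "hdnjpgm"

hdnjpgm


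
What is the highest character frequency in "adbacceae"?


Input: adbacceae
Character counts:
  'a': 3
  'b': 1
  'c': 2
  'd': 1
  'e': 2
Maximum frequency: 3

3


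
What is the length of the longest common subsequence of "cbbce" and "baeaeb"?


LCS of "cbbce" and "baeaeb"
DP table:
           b    a    e    a    e    b
      0    0    0    0    0    0    0
  c   0    0    0    0    0    0    0
  b   0    1    1    1    1    1    1
  b   0    1    1    1    1    1    2
  c   0    1    1    1    1    1    2
  e   0    1    1    2    2    2    2
LCS length = dp[5][6] = 2

2


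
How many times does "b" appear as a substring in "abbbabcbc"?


Searching for "b" in "abbbabcbc"
Scanning each position:
  Position 0: "a" => no
  Position 1: "b" => MATCH
  Position 2: "b" => MATCH
  Position 3: "b" => MATCH
  Position 4: "a" => no
  Position 5: "b" => MATCH
  Position 6: "c" => no
  Position 7: "b" => MATCH
  Position 8: "c" => no
Total occurrences: 5

5


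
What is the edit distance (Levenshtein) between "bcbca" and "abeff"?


Computing edit distance: "bcbca" -> "abeff"
DP table:
           a    b    e    f    f
      0    1    2    3    4    5
  b   1    1    1    2    3    4
  c   2    2    2    2    3    4
  b   3    3    2    3    3    4
  c   4    4    3    3    4    4
  a   5    4    4    4    4    5
Edit distance = dp[5][5] = 5

5


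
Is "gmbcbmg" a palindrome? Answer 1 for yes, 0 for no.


Input: gmbcbmg
Reversed: gmbcbmg
  Compare pos 0 ('g') with pos 6 ('g'): match
  Compare pos 1 ('m') with pos 5 ('m'): match
  Compare pos 2 ('b') with pos 4 ('b'): match
Result: palindrome

1


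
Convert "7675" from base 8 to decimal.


Input: "7675" in base 8
Positional expansion:
  Digit '7' (value 7) x 8^3 = 3584
  Digit '6' (value 6) x 8^2 = 384
  Digit '7' (value 7) x 8^1 = 56
  Digit '5' (value 5) x 8^0 = 5
Sum = 4029

4029


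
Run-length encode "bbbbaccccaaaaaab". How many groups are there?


Input: bbbbaccccaaaaaab
Scanning for consecutive runs:
  Group 1: 'b' x 4 (positions 0-3)
  Group 2: 'a' x 1 (positions 4-4)
  Group 3: 'c' x 4 (positions 5-8)
  Group 4: 'a' x 6 (positions 9-14)
  Group 5: 'b' x 1 (positions 15-15)
Total groups: 5

5


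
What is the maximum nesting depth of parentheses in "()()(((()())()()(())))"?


Input: "()()(((()())()()(())))"
Tracking depth:
  Position 0 '(': depth becomes 1
  Position 1 ')': depth becomes 0
  Position 2 '(': depth becomes 1
  Position 3 ')': depth becomes 0
  Position 4 '(': depth becomes 1
  Position 5 '(': depth becomes 2
  Position 6 '(': depth becomes 3
  Position 7 '(': depth becomes 4
  Position 8 ')': depth becomes 3
  Position 9 '(': depth becomes 4
  Position 10 ')': depth becomes 3
  Position 11 ')': depth becomes 2
  Position 12 '(': depth becomes 3
  Position 13 ')': depth becomes 2
  Position 14 '(': depth becomes 3
  Position 15 ')': depth becomes 2
  Position 16 '(': depth becomes 3
  Position 17 '(': depth becomes 4
  Position 18 ')': depth becomes 3
  Position 19 ')': depth becomes 2
  Position 20 ')': depth becomes 1
  Position 21 ')': depth becomes 0
Maximum depth reached: 4

4


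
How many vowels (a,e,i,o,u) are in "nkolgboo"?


Input: nkolgboo
Checking each character:
  'n' at position 0: consonant
  'k' at position 1: consonant
  'o' at position 2: vowel (running total: 1)
  'l' at position 3: consonant
  'g' at position 4: consonant
  'b' at position 5: consonant
  'o' at position 6: vowel (running total: 2)
  'o' at position 7: vowel (running total: 3)
Total vowels: 3

3


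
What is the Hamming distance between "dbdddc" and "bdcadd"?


Comparing "dbdddc" and "bdcadd" position by position:
  Position 0: 'd' vs 'b' => differ
  Position 1: 'b' vs 'd' => differ
  Position 2: 'd' vs 'c' => differ
  Position 3: 'd' vs 'a' => differ
  Position 4: 'd' vs 'd' => same
  Position 5: 'c' vs 'd' => differ
Total differences (Hamming distance): 5

5


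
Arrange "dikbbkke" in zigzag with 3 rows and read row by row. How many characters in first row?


Zigzag "dikbbkke" into 3 rows:
Placing characters:
  'd' => row 0
  'i' => row 1
  'k' => row 2
  'b' => row 1
  'b' => row 0
  'k' => row 1
  'k' => row 2
  'e' => row 1
Rows:
  Row 0: "db"
  Row 1: "ibke"
  Row 2: "kk"
First row length: 2

2


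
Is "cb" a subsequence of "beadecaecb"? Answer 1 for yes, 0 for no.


Check if "cb" is a subsequence of "beadecaecb"
Greedy scan:
  Position 0 ('b'): no match needed
  Position 1 ('e'): no match needed
  Position 2 ('a'): no match needed
  Position 3 ('d'): no match needed
  Position 4 ('e'): no match needed
  Position 5 ('c'): matches sub[0] = 'c'
  Position 6 ('a'): no match needed
  Position 7 ('e'): no match needed
  Position 8 ('c'): no match needed
  Position 9 ('b'): matches sub[1] = 'b'
All 2 characters matched => is a subsequence

1


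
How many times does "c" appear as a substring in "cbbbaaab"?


Searching for "c" in "cbbbaaab"
Scanning each position:
  Position 0: "c" => MATCH
  Position 1: "b" => no
  Position 2: "b" => no
  Position 3: "b" => no
  Position 4: "a" => no
  Position 5: "a" => no
  Position 6: "a" => no
  Position 7: "b" => no
Total occurrences: 1

1


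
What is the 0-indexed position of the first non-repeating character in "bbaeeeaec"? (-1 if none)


Input: bbaeeeaec
Character frequencies:
  'a': 2
  'b': 2
  'c': 1
  'e': 4
Scanning left to right for freq == 1:
  Position 0 ('b'): freq=2, skip
  Position 1 ('b'): freq=2, skip
  Position 2 ('a'): freq=2, skip
  Position 3 ('e'): freq=4, skip
  Position 4 ('e'): freq=4, skip
  Position 5 ('e'): freq=4, skip
  Position 6 ('a'): freq=2, skip
  Position 7 ('e'): freq=4, skip
  Position 8 ('c'): unique! => answer = 8

8


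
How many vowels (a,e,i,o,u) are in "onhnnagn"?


Input: onhnnagn
Checking each character:
  'o' at position 0: vowel (running total: 1)
  'n' at position 1: consonant
  'h' at position 2: consonant
  'n' at position 3: consonant
  'n' at position 4: consonant
  'a' at position 5: vowel (running total: 2)
  'g' at position 6: consonant
  'n' at position 7: consonant
Total vowels: 2

2


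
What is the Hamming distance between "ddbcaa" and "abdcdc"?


Comparing "ddbcaa" and "abdcdc" position by position:
  Position 0: 'd' vs 'a' => differ
  Position 1: 'd' vs 'b' => differ
  Position 2: 'b' vs 'd' => differ
  Position 3: 'c' vs 'c' => same
  Position 4: 'a' vs 'd' => differ
  Position 5: 'a' vs 'c' => differ
Total differences (Hamming distance): 5

5


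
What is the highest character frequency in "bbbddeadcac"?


Input: bbbddeadcac
Character counts:
  'a': 2
  'b': 3
  'c': 2
  'd': 3
  'e': 1
Maximum frequency: 3

3


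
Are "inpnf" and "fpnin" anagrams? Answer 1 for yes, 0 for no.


Strings: "inpnf", "fpnin"
Sorted first:  finnp
Sorted second: finnp
Sorted forms match => anagrams

1


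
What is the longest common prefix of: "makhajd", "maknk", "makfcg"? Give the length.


Words: makhajd, maknk, makfcg
  Position 0: all 'm' => match
  Position 1: all 'a' => match
  Position 2: all 'k' => match
  Position 3: ('h', 'n', 'f') => mismatch, stop
LCP = "mak" (length 3)

3


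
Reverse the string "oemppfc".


Input: oemppfc
Reading characters right to left:
  Position 6: 'c'
  Position 5: 'f'
  Position 4: 'p'
  Position 3: 'p'
  Position 2: 'm'
  Position 1: 'e'
  Position 0: 'o'
Reversed: cfppmeo

cfppmeo


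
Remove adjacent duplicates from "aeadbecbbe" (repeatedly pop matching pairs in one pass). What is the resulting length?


Input: aeadbecbbe
Stack-based adjacent duplicate removal:
  Read 'a': push. Stack: a
  Read 'e': push. Stack: ae
  Read 'a': push. Stack: aea
  Read 'd': push. Stack: aead
  Read 'b': push. Stack: aeadb
  Read 'e': push. Stack: aeadbe
  Read 'c': push. Stack: aeadbec
  Read 'b': push. Stack: aeadbecb
  Read 'b': matches stack top 'b' => pop. Stack: aeadbec
  Read 'e': push. Stack: aeadbece
Final stack: "aeadbece" (length 8)

8


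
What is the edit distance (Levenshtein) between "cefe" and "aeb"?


Computing edit distance: "cefe" -> "aeb"
DP table:
           a    e    b
      0    1    2    3
  c   1    1    2    3
  e   2    2    1    2
  f   3    3    2    2
  e   4    4    3    3
Edit distance = dp[4][3] = 3

3


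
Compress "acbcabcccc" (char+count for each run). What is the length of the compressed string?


Input: acbcabcccc
Runs:
  'a' x 1 => "a1"
  'c' x 1 => "c1"
  'b' x 1 => "b1"
  'c' x 1 => "c1"
  'a' x 1 => "a1"
  'b' x 1 => "b1"
  'c' x 4 => "c4"
Compressed: "a1c1b1c1a1b1c4"
Compressed length: 14

14


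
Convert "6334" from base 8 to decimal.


Input: "6334" in base 8
Positional expansion:
  Digit '6' (value 6) x 8^3 = 3072
  Digit '3' (value 3) x 8^2 = 192
  Digit '3' (value 3) x 8^1 = 24
  Digit '4' (value 4) x 8^0 = 4
Sum = 3292

3292


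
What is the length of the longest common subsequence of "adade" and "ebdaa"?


LCS of "adade" and "ebdaa"
DP table:
           e    b    d    a    a
      0    0    0    0    0    0
  a   0    0    0    0    1    1
  d   0    0    0    1    1    1
  a   0    0    0    1    2    2
  d   0    0    0    1    2    2
  e   0    1    1    1    2    2
LCS length = dp[5][5] = 2

2


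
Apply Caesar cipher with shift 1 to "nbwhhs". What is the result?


Caesar cipher: shift "nbwhhs" by 1
  'n' (pos 13) + 1 = pos 14 = 'o'
  'b' (pos 1) + 1 = pos 2 = 'c'
  'w' (pos 22) + 1 = pos 23 = 'x'
  'h' (pos 7) + 1 = pos 8 = 'i'
  'h' (pos 7) + 1 = pos 8 = 'i'
  's' (pos 18) + 1 = pos 19 = 't'
Result: ocxiit

ocxiit


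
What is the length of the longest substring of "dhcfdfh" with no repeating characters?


Input: "dhcfdfh"
Sliding window (track last position of each char):
  Position 0 ('d'): window [0,0] length 1 -- new best
  Position 1 ('h'): window [0,1] length 2 -- new best
  Position 2 ('c'): window [0,2] length 3 -- new best
  Position 3 ('f'): window [0,3] length 4 -- new best
  Position 4 ('d'): repeat (last at 0), move window start to 1
  Position 4 ('d'): window [1,4] length 4
  Position 5 ('f'): repeat (last at 3), move window start to 4
  Position 5 ('f'): window [4,5] length 2
  Position 6 ('h'): window [4,6] length 3
Longest substring with no repeats: "dhcf" with length 4

4


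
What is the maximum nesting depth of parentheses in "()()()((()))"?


Input: "()()()((()))"
Tracking depth:
  Position 0 '(': depth becomes 1
  Position 1 ')': depth becomes 0
  Position 2 '(': depth becomes 1
  Position 3 ')': depth becomes 0
  Position 4 '(': depth becomes 1
  Position 5 ')': depth becomes 0
  Position 6 '(': depth becomes 1
  Position 7 '(': depth becomes 2
  Position 8 '(': depth becomes 3
  Position 9 ')': depth becomes 2
  Position 10 ')': depth becomes 1
  Position 11 ')': depth becomes 0
Maximum depth reached: 3

3


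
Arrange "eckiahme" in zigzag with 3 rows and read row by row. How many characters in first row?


Zigzag "eckiahme" into 3 rows:
Placing characters:
  'e' => row 0
  'c' => row 1
  'k' => row 2
  'i' => row 1
  'a' => row 0
  'h' => row 1
  'm' => row 2
  'e' => row 1
Rows:
  Row 0: "ea"
  Row 1: "cihe"
  Row 2: "km"
First row length: 2

2


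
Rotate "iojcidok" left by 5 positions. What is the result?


Input: "iojcidok", rotate left by 5
First 5 characters: "iojci"
Remaining characters: "dok"
Concatenate remaining + first: "dok" + "iojci" = "dokiojci"

dokiojci


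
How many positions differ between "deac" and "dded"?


Comparing "deac" and "dded" position by position:
  Position 0: 'd' vs 'd' => same
  Position 1: 'e' vs 'd' => DIFFER
  Position 2: 'a' vs 'e' => DIFFER
  Position 3: 'c' vs 'd' => DIFFER
Positions that differ: 3

3


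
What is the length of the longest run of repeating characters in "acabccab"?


Input: "acabccab"
Scanning for longest run:
  Position 1 ('c'): new char, reset run to 1
  Position 2 ('a'): new char, reset run to 1
  Position 3 ('b'): new char, reset run to 1
  Position 4 ('c'): new char, reset run to 1
  Position 5 ('c'): continues run of 'c', length=2
  Position 6 ('a'): new char, reset run to 1
  Position 7 ('b'): new char, reset run to 1
Longest run: 'c' with length 2

2


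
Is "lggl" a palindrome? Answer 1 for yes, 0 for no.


Input: lggl
Reversed: lggl
  Compare pos 0 ('l') with pos 3 ('l'): match
  Compare pos 1 ('g') with pos 2 ('g'): match
Result: palindrome

1


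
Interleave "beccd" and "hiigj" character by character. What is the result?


Interleaving "beccd" and "hiigj":
  Position 0: 'b' from first, 'h' from second => "bh"
  Position 1: 'e' from first, 'i' from second => "ei"
  Position 2: 'c' from first, 'i' from second => "ci"
  Position 3: 'c' from first, 'g' from second => "cg"
  Position 4: 'd' from first, 'j' from second => "dj"
Result: bheicicgdj

bheicicgdj


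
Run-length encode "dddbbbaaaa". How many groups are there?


Input: dddbbbaaaa
Scanning for consecutive runs:
  Group 1: 'd' x 3 (positions 0-2)
  Group 2: 'b' x 3 (positions 3-5)
  Group 3: 'a' x 4 (positions 6-9)
Total groups: 3

3


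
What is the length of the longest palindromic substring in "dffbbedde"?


Input: "dffbbedde"
Checking substrings for palindromes:
  [5:9] "edde" (len 4) => palindrome
  [1:3] "ff" (len 2) => palindrome
  [3:5] "bb" (len 2) => palindrome
  [6:8] "dd" (len 2) => palindrome
Longest palindromic substring: "edde" with length 4

4


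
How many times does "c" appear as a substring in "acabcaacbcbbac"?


Searching for "c" in "acabcaacbcbbac"
Scanning each position:
  Position 0: "a" => no
  Position 1: "c" => MATCH
  Position 2: "a" => no
  Position 3: "b" => no
  Position 4: "c" => MATCH
  Position 5: "a" => no
  Position 6: "a" => no
  Position 7: "c" => MATCH
  Position 8: "b" => no
  Position 9: "c" => MATCH
  Position 10: "b" => no
  Position 11: "b" => no
  Position 12: "a" => no
  Position 13: "c" => MATCH
Total occurrences: 5

5


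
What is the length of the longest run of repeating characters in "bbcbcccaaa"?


Input: "bbcbcccaaa"
Scanning for longest run:
  Position 1 ('b'): continues run of 'b', length=2
  Position 2 ('c'): new char, reset run to 1
  Position 3 ('b'): new char, reset run to 1
  Position 4 ('c'): new char, reset run to 1
  Position 5 ('c'): continues run of 'c', length=2
  Position 6 ('c'): continues run of 'c', length=3
  Position 7 ('a'): new char, reset run to 1
  Position 8 ('a'): continues run of 'a', length=2
  Position 9 ('a'): continues run of 'a', length=3
Longest run: 'c' with length 3

3


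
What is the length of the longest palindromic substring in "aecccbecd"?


Input: "aecccbecd"
Checking substrings for palindromes:
  [2:5] "ccc" (len 3) => palindrome
  [2:4] "cc" (len 2) => palindrome
  [3:5] "cc" (len 2) => palindrome
Longest palindromic substring: "ccc" with length 3

3


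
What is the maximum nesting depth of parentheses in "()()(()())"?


Input: "()()(()())"
Tracking depth:
  Position 0 '(': depth becomes 1
  Position 1 ')': depth becomes 0
  Position 2 '(': depth becomes 1
  Position 3 ')': depth becomes 0
  Position 4 '(': depth becomes 1
  Position 5 '(': depth becomes 2
  Position 6 ')': depth becomes 1
  Position 7 '(': depth becomes 2
  Position 8 ')': depth becomes 1
  Position 9 ')': depth becomes 0
Maximum depth reached: 2

2


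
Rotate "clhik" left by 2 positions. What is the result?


Input: "clhik", rotate left by 2
First 2 characters: "cl"
Remaining characters: "hik"
Concatenate remaining + first: "hik" + "cl" = "hikcl"

hikcl


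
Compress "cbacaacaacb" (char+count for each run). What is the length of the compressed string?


Input: cbacaacaacb
Runs:
  'c' x 1 => "c1"
  'b' x 1 => "b1"
  'a' x 1 => "a1"
  'c' x 1 => "c1"
  'a' x 2 => "a2"
  'c' x 1 => "c1"
  'a' x 2 => "a2"
  'c' x 1 => "c1"
  'b' x 1 => "b1"
Compressed: "c1b1a1c1a2c1a2c1b1"
Compressed length: 18

18


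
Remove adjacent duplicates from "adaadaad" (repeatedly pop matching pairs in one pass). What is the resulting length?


Input: adaadaad
Stack-based adjacent duplicate removal:
  Read 'a': push. Stack: a
  Read 'd': push. Stack: ad
  Read 'a': push. Stack: ada
  Read 'a': matches stack top 'a' => pop. Stack: ad
  Read 'd': matches stack top 'd' => pop. Stack: a
  Read 'a': matches stack top 'a' => pop. Stack: (empty)
  Read 'a': push. Stack: a
  Read 'd': push. Stack: ad
Final stack: "ad" (length 2)

2


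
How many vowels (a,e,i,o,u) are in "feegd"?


Input: feegd
Checking each character:
  'f' at position 0: consonant
  'e' at position 1: vowel (running total: 1)
  'e' at position 2: vowel (running total: 2)
  'g' at position 3: consonant
  'd' at position 4: consonant
Total vowels: 2

2


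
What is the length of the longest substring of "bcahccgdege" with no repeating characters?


Input: "bcahccgdege"
Sliding window (track last position of each char):
  Position 0 ('b'): window [0,0] length 1 -- new best
  Position 1 ('c'): window [0,1] length 2 -- new best
  Position 2 ('a'): window [0,2] length 3 -- new best
  Position 3 ('h'): window [0,3] length 4 -- new best
  Position 4 ('c'): repeat (last at 1), move window start to 2
  Position 4 ('c'): window [2,4] length 3
  Position 5 ('c'): repeat (last at 4), move window start to 5
  Position 5 ('c'): window [5,5] length 1
  Position 6 ('g'): window [5,6] length 2
  Position 7 ('d'): window [5,7] length 3
  Position 8 ('e'): window [5,8] length 4
  Position 9 ('g'): repeat (last at 6), move window start to 7
  Position 9 ('g'): window [7,9] length 3
  Position 10 ('e'): repeat (last at 8), move window start to 9
  Position 10 ('e'): window [9,10] length 2
Longest substring with no repeats: "bcah" with length 4

4


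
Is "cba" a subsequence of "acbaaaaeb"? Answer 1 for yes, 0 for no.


Check if "cba" is a subsequence of "acbaaaaeb"
Greedy scan:
  Position 0 ('a'): no match needed
  Position 1 ('c'): matches sub[0] = 'c'
  Position 2 ('b'): matches sub[1] = 'b'
  Position 3 ('a'): matches sub[2] = 'a'
  Position 4 ('a'): no match needed
  Position 5 ('a'): no match needed
  Position 6 ('a'): no match needed
  Position 7 ('e'): no match needed
  Position 8 ('b'): no match needed
All 3 characters matched => is a subsequence

1


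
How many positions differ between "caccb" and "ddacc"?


Comparing "caccb" and "ddacc" position by position:
  Position 0: 'c' vs 'd' => DIFFER
  Position 1: 'a' vs 'd' => DIFFER
  Position 2: 'c' vs 'a' => DIFFER
  Position 3: 'c' vs 'c' => same
  Position 4: 'b' vs 'c' => DIFFER
Positions that differ: 4

4


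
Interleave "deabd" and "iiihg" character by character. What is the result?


Interleaving "deabd" and "iiihg":
  Position 0: 'd' from first, 'i' from second => "di"
  Position 1: 'e' from first, 'i' from second => "ei"
  Position 2: 'a' from first, 'i' from second => "ai"
  Position 3: 'b' from first, 'h' from second => "bh"
  Position 4: 'd' from first, 'g' from second => "dg"
Result: dieiaibhdg

dieiaibhdg


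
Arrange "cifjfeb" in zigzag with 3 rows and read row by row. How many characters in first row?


Zigzag "cifjfeb" into 3 rows:
Placing characters:
  'c' => row 0
  'i' => row 1
  'f' => row 2
  'j' => row 1
  'f' => row 0
  'e' => row 1
  'b' => row 2
Rows:
  Row 0: "cf"
  Row 1: "ije"
  Row 2: "fb"
First row length: 2

2


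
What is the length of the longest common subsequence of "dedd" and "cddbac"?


LCS of "dedd" and "cddbac"
DP table:
           c    d    d    b    a    c
      0    0    0    0    0    0    0
  d   0    0    1    1    1    1    1
  e   0    0    1    1    1    1    1
  d   0    0    1    2    2    2    2
  d   0    0    1    2    2    2    2
LCS length = dp[4][6] = 2

2


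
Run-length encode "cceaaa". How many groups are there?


Input: cceaaa
Scanning for consecutive runs:
  Group 1: 'c' x 2 (positions 0-1)
  Group 2: 'e' x 1 (positions 2-2)
  Group 3: 'a' x 3 (positions 3-5)
Total groups: 3

3


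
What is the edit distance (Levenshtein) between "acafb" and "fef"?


Computing edit distance: "acafb" -> "fef"
DP table:
           f    e    f
      0    1    2    3
  a   1    1    2    3
  c   2    2    2    3
  a   3    3    3    3
  f   4    3    4    3
  b   5    4    4    4
Edit distance = dp[5][3] = 4

4


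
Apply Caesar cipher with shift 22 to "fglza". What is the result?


Caesar cipher: shift "fglza" by 22
  'f' (pos 5) + 22 = pos 1 = 'b'
  'g' (pos 6) + 22 = pos 2 = 'c'
  'l' (pos 11) + 22 = pos 7 = 'h'
  'z' (pos 25) + 22 = pos 21 = 'v'
  'a' (pos 0) + 22 = pos 22 = 'w'
Result: bchvw

bchvw


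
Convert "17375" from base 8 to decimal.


Input: "17375" in base 8
Positional expansion:
  Digit '1' (value 1) x 8^4 = 4096
  Digit '7' (value 7) x 8^3 = 3584
  Digit '3' (value 3) x 8^2 = 192
  Digit '7' (value 7) x 8^1 = 56
  Digit '5' (value 5) x 8^0 = 5
Sum = 7933

7933


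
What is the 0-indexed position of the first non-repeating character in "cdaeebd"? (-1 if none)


Input: cdaeebd
Character frequencies:
  'a': 1
  'b': 1
  'c': 1
  'd': 2
  'e': 2
Scanning left to right for freq == 1:
  Position 0 ('c'): unique! => answer = 0

0


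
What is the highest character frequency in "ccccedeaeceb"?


Input: ccccedeaeceb
Character counts:
  'a': 1
  'b': 1
  'c': 5
  'd': 1
  'e': 4
Maximum frequency: 5

5


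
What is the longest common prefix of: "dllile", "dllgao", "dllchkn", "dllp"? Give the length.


Words: dllile, dllgao, dllchkn, dllp
  Position 0: all 'd' => match
  Position 1: all 'l' => match
  Position 2: all 'l' => match
  Position 3: ('i', 'g', 'c', 'p') => mismatch, stop
LCP = "dll" (length 3)

3


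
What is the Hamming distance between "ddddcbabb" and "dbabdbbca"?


Comparing "ddddcbabb" and "dbabdbbca" position by position:
  Position 0: 'd' vs 'd' => same
  Position 1: 'd' vs 'b' => differ
  Position 2: 'd' vs 'a' => differ
  Position 3: 'd' vs 'b' => differ
  Position 4: 'c' vs 'd' => differ
  Position 5: 'b' vs 'b' => same
  Position 6: 'a' vs 'b' => differ
  Position 7: 'b' vs 'c' => differ
  Position 8: 'b' vs 'a' => differ
Total differences (Hamming distance): 7

7


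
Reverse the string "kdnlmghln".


Input: kdnlmghln
Reading characters right to left:
  Position 8: 'n'
  Position 7: 'l'
  Position 6: 'h'
  Position 5: 'g'
  Position 4: 'm'
  Position 3: 'l'
  Position 2: 'n'
  Position 1: 'd'
  Position 0: 'k'
Reversed: nlhgmlndk

nlhgmlndk


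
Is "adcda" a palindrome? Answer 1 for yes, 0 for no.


Input: adcda
Reversed: adcda
  Compare pos 0 ('a') with pos 4 ('a'): match
  Compare pos 1 ('d') with pos 3 ('d'): match
Result: palindrome

1


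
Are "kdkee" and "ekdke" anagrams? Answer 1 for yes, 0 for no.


Strings: "kdkee", "ekdke"
Sorted first:  deekk
Sorted second: deekk
Sorted forms match => anagrams

1


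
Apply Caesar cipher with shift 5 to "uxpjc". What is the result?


Caesar cipher: shift "uxpjc" by 5
  'u' (pos 20) + 5 = pos 25 = 'z'
  'x' (pos 23) + 5 = pos 2 = 'c'
  'p' (pos 15) + 5 = pos 20 = 'u'
  'j' (pos 9) + 5 = pos 14 = 'o'
  'c' (pos 2) + 5 = pos 7 = 'h'
Result: zcuoh

zcuoh


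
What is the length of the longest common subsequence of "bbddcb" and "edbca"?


LCS of "bbddcb" and "edbca"
DP table:
           e    d    b    c    a
      0    0    0    0    0    0
  b   0    0    0    1    1    1
  b   0    0    0    1    1    1
  d   0    0    1    1    1    1
  d   0    0    1    1    1    1
  c   0    0    1    1    2    2
  b   0    0    1    2    2    2
LCS length = dp[6][5] = 2

2


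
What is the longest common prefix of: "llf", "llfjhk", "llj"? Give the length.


Words: llf, llfjhk, llj
  Position 0: all 'l' => match
  Position 1: all 'l' => match
  Position 2: ('f', 'f', 'j') => mismatch, stop
LCP = "ll" (length 2)

2


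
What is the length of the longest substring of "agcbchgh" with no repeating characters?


Input: "agcbchgh"
Sliding window (track last position of each char):
  Position 0 ('a'): window [0,0] length 1 -- new best
  Position 1 ('g'): window [0,1] length 2 -- new best
  Position 2 ('c'): window [0,2] length 3 -- new best
  Position 3 ('b'): window [0,3] length 4 -- new best
  Position 4 ('c'): repeat (last at 2), move window start to 3
  Position 4 ('c'): window [3,4] length 2
  Position 5 ('h'): window [3,5] length 3
  Position 6 ('g'): window [3,6] length 4
  Position 7 ('h'): repeat (last at 5), move window start to 6
  Position 7 ('h'): window [6,7] length 2
Longest substring with no repeats: "agcb" with length 4

4


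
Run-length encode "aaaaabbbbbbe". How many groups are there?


Input: aaaaabbbbbbe
Scanning for consecutive runs:
  Group 1: 'a' x 5 (positions 0-4)
  Group 2: 'b' x 6 (positions 5-10)
  Group 3: 'e' x 1 (positions 11-11)
Total groups: 3

3


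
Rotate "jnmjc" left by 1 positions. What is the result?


Input: "jnmjc", rotate left by 1
First 1 characters: "j"
Remaining characters: "nmjc"
Concatenate remaining + first: "nmjc" + "j" = "nmjcj"

nmjcj


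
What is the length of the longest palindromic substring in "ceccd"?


Input: "ceccd"
Checking substrings for palindromes:
  [0:3] "cec" (len 3) => palindrome
  [2:4] "cc" (len 2) => palindrome
Longest palindromic substring: "cec" with length 3

3


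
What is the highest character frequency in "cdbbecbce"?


Input: cdbbecbce
Character counts:
  'b': 3
  'c': 3
  'd': 1
  'e': 2
Maximum frequency: 3

3


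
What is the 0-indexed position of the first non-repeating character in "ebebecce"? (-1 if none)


Input: ebebecce
Character frequencies:
  'b': 2
  'c': 2
  'e': 4
Scanning left to right for freq == 1:
  Position 0 ('e'): freq=4, skip
  Position 1 ('b'): freq=2, skip
  Position 2 ('e'): freq=4, skip
  Position 3 ('b'): freq=2, skip
  Position 4 ('e'): freq=4, skip
  Position 5 ('c'): freq=2, skip
  Position 6 ('c'): freq=2, skip
  Position 7 ('e'): freq=4, skip
  No unique character found => answer = -1

-1
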